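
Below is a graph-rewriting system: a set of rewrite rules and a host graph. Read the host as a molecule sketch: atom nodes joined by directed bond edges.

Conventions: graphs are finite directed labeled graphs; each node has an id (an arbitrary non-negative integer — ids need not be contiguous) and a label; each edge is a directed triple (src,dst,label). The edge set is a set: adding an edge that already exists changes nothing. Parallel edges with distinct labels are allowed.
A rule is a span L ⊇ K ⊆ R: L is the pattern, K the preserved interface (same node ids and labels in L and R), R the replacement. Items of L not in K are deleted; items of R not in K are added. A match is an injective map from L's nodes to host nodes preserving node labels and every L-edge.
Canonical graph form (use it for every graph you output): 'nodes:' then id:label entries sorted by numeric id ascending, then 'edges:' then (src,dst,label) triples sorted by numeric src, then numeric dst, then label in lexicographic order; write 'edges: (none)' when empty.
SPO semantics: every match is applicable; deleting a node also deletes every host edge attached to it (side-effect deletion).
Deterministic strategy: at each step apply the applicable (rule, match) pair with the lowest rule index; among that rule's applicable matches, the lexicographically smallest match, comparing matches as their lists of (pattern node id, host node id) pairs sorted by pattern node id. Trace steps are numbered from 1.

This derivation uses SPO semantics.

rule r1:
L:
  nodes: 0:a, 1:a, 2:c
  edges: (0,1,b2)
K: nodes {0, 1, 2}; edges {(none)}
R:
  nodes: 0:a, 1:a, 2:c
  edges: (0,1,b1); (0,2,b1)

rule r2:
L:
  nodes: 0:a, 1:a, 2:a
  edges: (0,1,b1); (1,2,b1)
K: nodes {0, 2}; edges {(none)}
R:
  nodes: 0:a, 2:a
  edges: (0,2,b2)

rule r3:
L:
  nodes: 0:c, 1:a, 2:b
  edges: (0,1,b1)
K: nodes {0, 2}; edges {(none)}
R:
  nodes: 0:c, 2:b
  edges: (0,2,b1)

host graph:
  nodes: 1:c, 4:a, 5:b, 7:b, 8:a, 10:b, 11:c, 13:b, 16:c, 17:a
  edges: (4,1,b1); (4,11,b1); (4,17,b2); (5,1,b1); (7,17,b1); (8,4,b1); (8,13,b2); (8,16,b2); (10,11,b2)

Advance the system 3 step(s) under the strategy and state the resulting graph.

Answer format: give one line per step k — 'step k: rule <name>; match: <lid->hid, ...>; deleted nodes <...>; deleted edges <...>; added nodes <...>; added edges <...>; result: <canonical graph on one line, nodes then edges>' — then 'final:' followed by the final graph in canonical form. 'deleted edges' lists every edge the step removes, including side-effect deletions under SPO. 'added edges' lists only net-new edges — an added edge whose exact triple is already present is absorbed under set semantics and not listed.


step 1: rule r1; match: 0->4, 1->17, 2->1; deleted nodes (none); deleted edges (4,17,b2); added nodes (none); added edges (4,17,b1); result: nodes: 1:c, 4:a, 5:b, 7:b, 8:a, 10:b, 11:c, 13:b, 16:c, 17:a edges: (4,1,b1); (4,11,b1); (4,17,b1); (5,1,b1); (7,17,b1); (8,4,b1); (8,13,b2); (8,16,b2); (10,11,b2)
step 2: rule r2; match: 0->8, 1->4, 2->17; deleted nodes 4; deleted edges (4,1,b1); (4,11,b1); (4,17,b1); (8,4,b1); added nodes (none); added edges (8,17,b2); result: nodes: 1:c, 5:b, 7:b, 8:a, 10:b, 11:c, 13:b, 16:c, 17:a edges: (5,1,b1); (7,17,b1); (8,13,b2); (8,16,b2); (8,17,b2); (10,11,b2)
step 3: rule r1; match: 0->8, 1->17, 2->1; deleted nodes (none); deleted edges (8,17,b2); added nodes (none); added edges (8,1,b1); (8,17,b1); result: nodes: 1:c, 5:b, 7:b, 8:a, 10:b, 11:c, 13:b, 16:c, 17:a edges: (5,1,b1); (7,17,b1); (8,1,b1); (8,13,b2); (8,16,b2); (8,17,b1); (10,11,b2)
final:
nodes: 1:c, 5:b, 7:b, 8:a, 10:b, 11:c, 13:b, 16:c, 17:a
edges: (5,1,b1); (7,17,b1); (8,1,b1); (8,13,b2); (8,16,b2); (8,17,b1); (10,11,b2)


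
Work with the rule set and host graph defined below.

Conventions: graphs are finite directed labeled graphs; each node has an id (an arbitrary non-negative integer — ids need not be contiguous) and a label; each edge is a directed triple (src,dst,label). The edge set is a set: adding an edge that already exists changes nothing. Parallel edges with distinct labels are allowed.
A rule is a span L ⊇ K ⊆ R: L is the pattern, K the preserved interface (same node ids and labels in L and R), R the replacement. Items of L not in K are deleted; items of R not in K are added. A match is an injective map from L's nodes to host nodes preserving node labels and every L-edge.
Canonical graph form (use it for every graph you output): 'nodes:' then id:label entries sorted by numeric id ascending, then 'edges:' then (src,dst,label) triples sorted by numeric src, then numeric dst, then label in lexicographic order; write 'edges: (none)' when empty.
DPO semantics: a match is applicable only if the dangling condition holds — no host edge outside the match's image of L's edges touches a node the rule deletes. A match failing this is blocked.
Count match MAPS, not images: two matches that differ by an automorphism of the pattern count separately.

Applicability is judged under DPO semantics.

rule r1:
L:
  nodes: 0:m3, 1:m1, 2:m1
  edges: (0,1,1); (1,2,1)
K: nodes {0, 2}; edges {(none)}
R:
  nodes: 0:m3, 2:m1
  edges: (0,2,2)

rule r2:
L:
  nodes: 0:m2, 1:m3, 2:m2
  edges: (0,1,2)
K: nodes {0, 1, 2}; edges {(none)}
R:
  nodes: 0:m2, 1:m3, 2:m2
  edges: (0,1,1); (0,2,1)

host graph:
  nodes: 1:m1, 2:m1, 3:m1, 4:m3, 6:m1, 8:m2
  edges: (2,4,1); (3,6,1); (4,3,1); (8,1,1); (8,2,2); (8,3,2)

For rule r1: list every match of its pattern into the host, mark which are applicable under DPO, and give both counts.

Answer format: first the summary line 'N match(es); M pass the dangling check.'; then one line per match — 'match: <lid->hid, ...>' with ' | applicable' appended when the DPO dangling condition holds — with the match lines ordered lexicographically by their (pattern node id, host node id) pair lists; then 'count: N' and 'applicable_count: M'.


1 match(es); 0 pass the dangling check.
match: 0->4, 1->3, 2->6
count: 1
applicable_count: 0


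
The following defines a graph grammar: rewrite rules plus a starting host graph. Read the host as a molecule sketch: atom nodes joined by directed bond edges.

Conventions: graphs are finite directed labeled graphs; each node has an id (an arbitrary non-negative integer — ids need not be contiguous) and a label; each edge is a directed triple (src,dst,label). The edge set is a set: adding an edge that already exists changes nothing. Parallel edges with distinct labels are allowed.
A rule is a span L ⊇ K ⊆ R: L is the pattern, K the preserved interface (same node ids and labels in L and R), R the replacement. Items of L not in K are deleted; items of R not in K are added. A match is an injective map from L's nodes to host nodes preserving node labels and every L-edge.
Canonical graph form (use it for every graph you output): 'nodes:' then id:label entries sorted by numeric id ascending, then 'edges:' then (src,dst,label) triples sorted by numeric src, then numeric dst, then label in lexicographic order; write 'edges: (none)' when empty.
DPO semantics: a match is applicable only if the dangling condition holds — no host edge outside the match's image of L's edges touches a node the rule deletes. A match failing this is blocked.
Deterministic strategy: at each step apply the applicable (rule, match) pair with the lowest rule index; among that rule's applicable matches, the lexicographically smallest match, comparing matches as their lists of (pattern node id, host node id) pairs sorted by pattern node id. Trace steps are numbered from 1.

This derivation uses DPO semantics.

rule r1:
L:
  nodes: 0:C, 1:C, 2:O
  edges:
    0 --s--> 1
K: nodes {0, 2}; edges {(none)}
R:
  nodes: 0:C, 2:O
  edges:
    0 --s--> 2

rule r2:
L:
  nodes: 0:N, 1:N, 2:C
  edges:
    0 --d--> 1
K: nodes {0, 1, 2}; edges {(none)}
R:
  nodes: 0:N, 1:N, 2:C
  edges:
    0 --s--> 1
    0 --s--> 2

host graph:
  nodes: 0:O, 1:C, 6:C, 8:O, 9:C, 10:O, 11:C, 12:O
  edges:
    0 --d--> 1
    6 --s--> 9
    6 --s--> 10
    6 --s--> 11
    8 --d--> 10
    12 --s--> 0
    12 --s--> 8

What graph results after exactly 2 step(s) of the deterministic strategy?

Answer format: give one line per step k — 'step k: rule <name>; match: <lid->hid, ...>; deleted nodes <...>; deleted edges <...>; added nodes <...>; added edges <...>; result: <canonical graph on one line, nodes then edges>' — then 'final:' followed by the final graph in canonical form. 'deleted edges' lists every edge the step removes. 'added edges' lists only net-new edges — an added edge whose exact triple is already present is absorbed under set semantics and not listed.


step 1: rule r1; match: 0->6, 1->9, 2->0; deleted nodes 9; deleted edges (6,9,s); added nodes (none); added edges (6,0,s); result: nodes: 0:O, 1:C, 6:C, 8:O, 10:O, 11:C, 12:O edges: (0,1,d); (6,0,s); (6,10,s); (6,11,s); (8,10,d); (12,0,s); (12,8,s)
step 2: rule r1; match: 0->6, 1->11, 2->0; deleted nodes 11; deleted edges (6,11,s); added nodes (none); added edges (none); result: nodes: 0:O, 1:C, 6:C, 8:O, 10:O, 12:O edges: (0,1,d); (6,0,s); (6,10,s); (8,10,d); (12,0,s); (12,8,s)
final:
nodes: 0:O, 1:C, 6:C, 8:O, 10:O, 12:O
edges: (0,1,d); (6,0,s); (6,10,s); (8,10,d); (12,0,s); (12,8,s)


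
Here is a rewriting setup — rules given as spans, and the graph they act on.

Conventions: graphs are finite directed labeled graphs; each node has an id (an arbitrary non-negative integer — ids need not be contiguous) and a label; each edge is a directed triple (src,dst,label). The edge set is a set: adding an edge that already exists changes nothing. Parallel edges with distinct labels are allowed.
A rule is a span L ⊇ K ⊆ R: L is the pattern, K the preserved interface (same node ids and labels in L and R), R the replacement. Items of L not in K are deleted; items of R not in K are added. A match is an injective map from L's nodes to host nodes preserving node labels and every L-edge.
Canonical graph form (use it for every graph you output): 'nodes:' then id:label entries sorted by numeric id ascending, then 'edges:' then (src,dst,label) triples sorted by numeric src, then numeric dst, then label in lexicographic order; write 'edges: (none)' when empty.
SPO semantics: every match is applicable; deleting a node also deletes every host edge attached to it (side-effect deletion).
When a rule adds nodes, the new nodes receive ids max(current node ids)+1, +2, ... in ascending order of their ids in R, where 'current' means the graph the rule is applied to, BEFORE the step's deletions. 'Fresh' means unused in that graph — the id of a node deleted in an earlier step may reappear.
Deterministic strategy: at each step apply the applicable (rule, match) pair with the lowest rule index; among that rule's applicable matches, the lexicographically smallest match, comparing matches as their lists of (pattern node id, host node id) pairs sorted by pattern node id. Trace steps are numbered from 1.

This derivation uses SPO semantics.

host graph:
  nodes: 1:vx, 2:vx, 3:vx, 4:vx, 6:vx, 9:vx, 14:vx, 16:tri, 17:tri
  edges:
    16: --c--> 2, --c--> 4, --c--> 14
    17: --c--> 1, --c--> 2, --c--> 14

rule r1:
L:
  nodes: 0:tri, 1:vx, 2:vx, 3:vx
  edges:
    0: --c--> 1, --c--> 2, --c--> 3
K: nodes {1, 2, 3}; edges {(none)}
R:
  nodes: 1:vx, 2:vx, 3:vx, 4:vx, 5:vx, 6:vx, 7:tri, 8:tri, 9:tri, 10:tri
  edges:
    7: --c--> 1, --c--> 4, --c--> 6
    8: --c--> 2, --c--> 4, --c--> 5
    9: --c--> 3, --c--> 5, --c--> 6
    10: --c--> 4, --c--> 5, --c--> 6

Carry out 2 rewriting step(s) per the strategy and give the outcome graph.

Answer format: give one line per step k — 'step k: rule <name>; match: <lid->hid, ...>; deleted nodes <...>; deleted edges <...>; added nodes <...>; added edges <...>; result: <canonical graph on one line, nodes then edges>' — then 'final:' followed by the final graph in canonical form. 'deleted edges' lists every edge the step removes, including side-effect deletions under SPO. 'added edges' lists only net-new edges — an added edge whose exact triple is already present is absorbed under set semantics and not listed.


step 1: rule r1; match: 0->16, 1->2, 2->4, 3->14; deleted nodes 16; deleted edges (16,2,c); (16,4,c); (16,14,c); added nodes 18, 19, 20, 21, 22, 23, 24; added edges (21,2,c); (21,18,c); (21,20,c); (22,4,c); (22,18,c); (22,19,c); (23,14,c); (23,19,c); (23,20,c); (24,18,c); (24,19,c); (24,20,c); result: nodes: 1:vx, 2:vx, 3:vx, 4:vx, 6:vx, 9:vx, 14:vx, 17:tri, 18:vx, 19:vx, 20:vx, 21:tri, 22:tri, 23:tri, 24:tri edges: (17,1,c); (17,2,c); (17,14,c); (21,2,c); (21,18,c); (21,20,c); (22,4,c); (22,18,c); (22,19,c); (23,14,c); (23,19,c); (23,20,c); (24,18,c); (24,19,c); (24,20,c)
step 2: rule r1; match: 0->17, 1->1, 2->2, 3->14; deleted nodes 17; deleted edges (17,1,c); (17,2,c); (17,14,c); added nodes 25, 26, 27, 28, 29, 30, 31; added edges (28,1,c); (28,25,c); (28,27,c); (29,2,c); (29,25,c); (29,26,c); (30,14,c); (30,26,c); (30,27,c); (31,25,c); (31,26,c); (31,27,c); result: nodes: 1:vx, 2:vx, 3:vx, 4:vx, 6:vx, 9:vx, 14:vx, 18:vx, 19:vx, 20:vx, 21:tri, 22:tri, 23:tri, 24:tri, 25:vx, 26:vx, 27:vx, 28:tri, 29:tri, 30:tri, 31:tri edges: (21,2,c); (21,18,c); (21,20,c); (22,4,c); (22,18,c); (22,19,c); (23,14,c); (23,19,c); (23,20,c); (24,18,c); (24,19,c); (24,20,c); (28,1,c); (28,25,c); (28,27,c); (29,2,c); (29,25,c); (29,26,c); (30,14,c); (30,26,c); (30,27,c); (31,25,c); (31,26,c); (31,27,c)
final:
nodes: 1:vx, 2:vx, 3:vx, 4:vx, 6:vx, 9:vx, 14:vx, 18:vx, 19:vx, 20:vx, 21:tri, 22:tri, 23:tri, 24:tri, 25:vx, 26:vx, 27:vx, 28:tri, 29:tri, 30:tri, 31:tri
edges: (21,2,c); (21,18,c); (21,20,c); (22,4,c); (22,18,c); (22,19,c); (23,14,c); (23,19,c); (23,20,c); (24,18,c); (24,19,c); (24,20,c); (28,1,c); (28,25,c); (28,27,c); (29,2,c); (29,25,c); (29,26,c); (30,14,c); (30,26,c); (30,27,c); (31,25,c); (31,26,c); (31,27,c)


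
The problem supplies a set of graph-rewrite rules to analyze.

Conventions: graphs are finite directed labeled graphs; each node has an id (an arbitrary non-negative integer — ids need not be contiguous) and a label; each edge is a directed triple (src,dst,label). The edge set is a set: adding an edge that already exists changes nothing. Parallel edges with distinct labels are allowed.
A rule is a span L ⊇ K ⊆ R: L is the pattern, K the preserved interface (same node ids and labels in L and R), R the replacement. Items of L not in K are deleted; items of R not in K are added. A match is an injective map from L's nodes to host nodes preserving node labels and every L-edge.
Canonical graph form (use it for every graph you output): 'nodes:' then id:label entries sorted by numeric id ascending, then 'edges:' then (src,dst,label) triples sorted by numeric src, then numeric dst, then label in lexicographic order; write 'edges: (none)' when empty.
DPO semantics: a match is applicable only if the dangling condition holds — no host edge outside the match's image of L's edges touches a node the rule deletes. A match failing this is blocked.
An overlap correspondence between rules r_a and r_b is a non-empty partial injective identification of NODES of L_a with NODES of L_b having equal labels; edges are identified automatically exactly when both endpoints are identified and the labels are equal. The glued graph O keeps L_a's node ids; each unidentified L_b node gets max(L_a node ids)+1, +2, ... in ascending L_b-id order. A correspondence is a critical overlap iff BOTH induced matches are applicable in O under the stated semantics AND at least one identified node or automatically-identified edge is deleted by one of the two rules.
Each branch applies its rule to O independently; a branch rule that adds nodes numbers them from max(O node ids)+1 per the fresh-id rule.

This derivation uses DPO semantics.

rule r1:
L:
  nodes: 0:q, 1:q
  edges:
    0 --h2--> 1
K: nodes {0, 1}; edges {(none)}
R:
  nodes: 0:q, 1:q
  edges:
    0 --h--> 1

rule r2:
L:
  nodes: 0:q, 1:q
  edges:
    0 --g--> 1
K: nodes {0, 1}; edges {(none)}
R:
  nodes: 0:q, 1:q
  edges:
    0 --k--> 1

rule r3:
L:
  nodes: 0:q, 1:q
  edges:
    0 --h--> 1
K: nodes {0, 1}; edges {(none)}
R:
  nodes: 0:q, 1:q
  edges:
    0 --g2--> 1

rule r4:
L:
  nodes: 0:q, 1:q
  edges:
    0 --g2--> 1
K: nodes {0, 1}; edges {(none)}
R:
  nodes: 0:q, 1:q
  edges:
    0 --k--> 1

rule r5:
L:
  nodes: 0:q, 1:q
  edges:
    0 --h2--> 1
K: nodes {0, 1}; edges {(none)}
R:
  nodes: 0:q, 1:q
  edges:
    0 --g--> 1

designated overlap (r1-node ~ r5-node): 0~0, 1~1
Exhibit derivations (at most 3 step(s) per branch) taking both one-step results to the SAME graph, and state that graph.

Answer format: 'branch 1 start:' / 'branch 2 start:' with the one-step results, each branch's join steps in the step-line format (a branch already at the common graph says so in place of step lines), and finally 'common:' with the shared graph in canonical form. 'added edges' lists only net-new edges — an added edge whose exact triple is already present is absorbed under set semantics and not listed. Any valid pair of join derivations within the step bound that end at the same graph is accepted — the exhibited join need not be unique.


branch 1 start:
nodes: 0:q, 1:q
edges: (0,1,h)
branch 2 start:
nodes: 0:q, 1:q
edges: (0,1,g)
branch 1 step 1: rule r3; match: 0->0, 1->1; deleted nodes (none); deleted edges (0,1,h); added nodes (none); added edges (0,1,g2); result: nodes: 0:q, 1:q edges: (0,1,g2)
branch 1 step 2: rule r4; match: 0->0, 1->1; deleted nodes (none); deleted edges (0,1,g2); added nodes (none); added edges (0,1,k); result: nodes: 0:q, 1:q edges: (0,1,k)
branch 2 step 1: rule r2; match: 0->0, 1->1; deleted nodes (none); deleted edges (0,1,g); added nodes (none); added edges (0,1,k); result: nodes: 0:q, 1:q edges: (0,1,k)
common:
nodes: 0:q, 1:q
edges: (0,1,k)


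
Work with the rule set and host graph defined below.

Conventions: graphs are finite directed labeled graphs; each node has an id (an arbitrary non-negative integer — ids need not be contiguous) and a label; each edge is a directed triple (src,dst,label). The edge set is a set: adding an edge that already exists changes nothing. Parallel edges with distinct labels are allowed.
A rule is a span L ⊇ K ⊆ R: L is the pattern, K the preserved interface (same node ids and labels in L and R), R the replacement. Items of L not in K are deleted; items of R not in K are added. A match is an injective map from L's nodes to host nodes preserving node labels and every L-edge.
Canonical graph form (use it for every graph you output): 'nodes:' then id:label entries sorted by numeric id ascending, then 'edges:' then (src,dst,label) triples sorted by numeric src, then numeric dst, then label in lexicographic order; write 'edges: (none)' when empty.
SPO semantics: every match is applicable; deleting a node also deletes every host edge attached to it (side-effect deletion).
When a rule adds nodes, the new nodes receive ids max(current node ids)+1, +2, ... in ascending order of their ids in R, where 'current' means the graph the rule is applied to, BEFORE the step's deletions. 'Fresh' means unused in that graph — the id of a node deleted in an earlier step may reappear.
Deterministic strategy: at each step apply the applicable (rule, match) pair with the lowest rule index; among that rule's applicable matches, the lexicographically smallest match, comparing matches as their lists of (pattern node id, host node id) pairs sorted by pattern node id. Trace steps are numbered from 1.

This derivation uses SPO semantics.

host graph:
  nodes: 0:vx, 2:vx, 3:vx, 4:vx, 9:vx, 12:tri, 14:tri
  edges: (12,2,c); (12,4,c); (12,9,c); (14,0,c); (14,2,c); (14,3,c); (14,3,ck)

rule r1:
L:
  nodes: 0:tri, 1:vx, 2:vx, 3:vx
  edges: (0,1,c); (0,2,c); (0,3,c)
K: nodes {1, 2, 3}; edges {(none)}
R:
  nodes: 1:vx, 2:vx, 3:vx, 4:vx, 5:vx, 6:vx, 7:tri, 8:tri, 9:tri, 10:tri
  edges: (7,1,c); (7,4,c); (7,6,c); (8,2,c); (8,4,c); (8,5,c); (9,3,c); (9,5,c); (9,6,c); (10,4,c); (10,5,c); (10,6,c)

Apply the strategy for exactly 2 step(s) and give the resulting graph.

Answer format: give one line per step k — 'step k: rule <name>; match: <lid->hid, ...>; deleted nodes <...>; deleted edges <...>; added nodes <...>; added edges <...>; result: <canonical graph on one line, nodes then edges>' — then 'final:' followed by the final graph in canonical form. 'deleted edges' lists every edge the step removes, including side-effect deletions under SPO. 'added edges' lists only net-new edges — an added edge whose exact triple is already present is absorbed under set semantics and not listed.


step 1: rule r1; match: 0->12, 1->2, 2->4, 3->9; deleted nodes 12; deleted edges (12,2,c); (12,4,c); (12,9,c); added nodes 15, 16, 17, 18, 19, 20, 21; added edges (18,2,c); (18,15,c); (18,17,c); (19,4,c); (19,15,c); (19,16,c); (20,9,c); (20,16,c); (20,17,c); (21,15,c); (21,16,c); (21,17,c); result: nodes: 0:vx, 2:vx, 3:vx, 4:vx, 9:vx, 14:tri, 15:vx, 16:vx, 17:vx, 18:tri, 19:tri, 20:tri, 21:tri edges: (14,0,c); (14,2,c); (14,3,c); (14,3,ck); (18,2,c); (18,15,c); (18,17,c); (19,4,c); (19,15,c); (19,16,c); (20,9,c); (20,16,c); (20,17,c); (21,15,c); (21,16,c); (21,17,c)
step 2: rule r1; match: 0->14, 1->0, 2->2, 3->3; deleted nodes 14; deleted edges (14,0,c); (14,2,c); (14,3,c); (14,3,ck); added nodes 22, 23, 24, 25, 26, 27, 28; added edges (25,0,c); (25,22,c); (25,24,c); (26,2,c); (26,22,c); (26,23,c); (27,3,c); (27,23,c); (27,24,c); (28,22,c); (28,23,c); (28,24,c); result: nodes: 0:vx, 2:vx, 3:vx, 4:vx, 9:vx, 15:vx, 16:vx, 17:vx, 18:tri, 19:tri, 20:tri, 21:tri, 22:vx, 23:vx, 24:vx, 25:tri, 26:tri, 27:tri, 28:tri edges: (18,2,c); (18,15,c); (18,17,c); (19,4,c); (19,15,c); (19,16,c); (20,9,c); (20,16,c); (20,17,c); (21,15,c); (21,16,c); (21,17,c); (25,0,c); (25,22,c); (25,24,c); (26,2,c); (26,22,c); (26,23,c); (27,3,c); (27,23,c); (27,24,c); (28,22,c); (28,23,c); (28,24,c)
final:
nodes: 0:vx, 2:vx, 3:vx, 4:vx, 9:vx, 15:vx, 16:vx, 17:vx, 18:tri, 19:tri, 20:tri, 21:tri, 22:vx, 23:vx, 24:vx, 25:tri, 26:tri, 27:tri, 28:tri
edges: (18,2,c); (18,15,c); (18,17,c); (19,4,c); (19,15,c); (19,16,c); (20,9,c); (20,16,c); (20,17,c); (21,15,c); (21,16,c); (21,17,c); (25,0,c); (25,22,c); (25,24,c); (26,2,c); (26,22,c); (26,23,c); (27,3,c); (27,23,c); (27,24,c); (28,22,c); (28,23,c); (28,24,c)


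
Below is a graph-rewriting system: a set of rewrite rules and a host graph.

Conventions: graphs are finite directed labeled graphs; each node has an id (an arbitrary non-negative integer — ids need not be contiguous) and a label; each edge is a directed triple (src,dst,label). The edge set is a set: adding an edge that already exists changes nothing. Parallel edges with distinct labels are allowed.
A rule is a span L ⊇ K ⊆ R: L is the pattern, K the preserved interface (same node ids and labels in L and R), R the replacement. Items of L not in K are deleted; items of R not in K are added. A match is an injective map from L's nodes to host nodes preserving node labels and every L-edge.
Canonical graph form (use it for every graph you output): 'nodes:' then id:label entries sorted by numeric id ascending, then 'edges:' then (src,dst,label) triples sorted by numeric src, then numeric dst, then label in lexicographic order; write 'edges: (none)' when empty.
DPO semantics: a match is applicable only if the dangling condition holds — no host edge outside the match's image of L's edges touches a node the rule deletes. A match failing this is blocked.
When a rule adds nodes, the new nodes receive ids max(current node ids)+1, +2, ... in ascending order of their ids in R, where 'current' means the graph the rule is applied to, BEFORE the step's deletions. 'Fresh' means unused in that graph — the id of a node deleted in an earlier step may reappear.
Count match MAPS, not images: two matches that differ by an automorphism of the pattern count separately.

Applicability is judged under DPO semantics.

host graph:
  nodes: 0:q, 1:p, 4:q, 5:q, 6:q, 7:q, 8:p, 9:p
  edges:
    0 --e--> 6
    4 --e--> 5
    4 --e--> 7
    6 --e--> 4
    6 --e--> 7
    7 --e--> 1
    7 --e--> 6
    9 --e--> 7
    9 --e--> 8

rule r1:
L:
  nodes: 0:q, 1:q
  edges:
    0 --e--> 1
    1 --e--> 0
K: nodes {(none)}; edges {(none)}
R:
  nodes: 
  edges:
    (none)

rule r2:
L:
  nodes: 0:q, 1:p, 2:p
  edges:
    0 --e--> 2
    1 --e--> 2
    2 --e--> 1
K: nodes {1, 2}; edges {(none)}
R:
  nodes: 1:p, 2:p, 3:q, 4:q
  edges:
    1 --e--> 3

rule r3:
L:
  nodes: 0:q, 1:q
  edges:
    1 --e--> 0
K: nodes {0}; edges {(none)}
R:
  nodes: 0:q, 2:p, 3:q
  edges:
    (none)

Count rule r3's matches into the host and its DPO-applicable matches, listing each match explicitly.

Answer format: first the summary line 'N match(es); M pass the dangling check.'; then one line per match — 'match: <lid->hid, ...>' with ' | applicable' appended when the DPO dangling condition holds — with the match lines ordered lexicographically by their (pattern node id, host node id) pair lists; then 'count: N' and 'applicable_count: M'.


6 match(es); 1 pass the dangling check.
match: 0->4, 1->6
match: 0->5, 1->4
match: 0->6, 1->0 | applicable
match: 0->6, 1->7
match: 0->7, 1->4
match: 0->7, 1->6
count: 6
applicable_count: 1


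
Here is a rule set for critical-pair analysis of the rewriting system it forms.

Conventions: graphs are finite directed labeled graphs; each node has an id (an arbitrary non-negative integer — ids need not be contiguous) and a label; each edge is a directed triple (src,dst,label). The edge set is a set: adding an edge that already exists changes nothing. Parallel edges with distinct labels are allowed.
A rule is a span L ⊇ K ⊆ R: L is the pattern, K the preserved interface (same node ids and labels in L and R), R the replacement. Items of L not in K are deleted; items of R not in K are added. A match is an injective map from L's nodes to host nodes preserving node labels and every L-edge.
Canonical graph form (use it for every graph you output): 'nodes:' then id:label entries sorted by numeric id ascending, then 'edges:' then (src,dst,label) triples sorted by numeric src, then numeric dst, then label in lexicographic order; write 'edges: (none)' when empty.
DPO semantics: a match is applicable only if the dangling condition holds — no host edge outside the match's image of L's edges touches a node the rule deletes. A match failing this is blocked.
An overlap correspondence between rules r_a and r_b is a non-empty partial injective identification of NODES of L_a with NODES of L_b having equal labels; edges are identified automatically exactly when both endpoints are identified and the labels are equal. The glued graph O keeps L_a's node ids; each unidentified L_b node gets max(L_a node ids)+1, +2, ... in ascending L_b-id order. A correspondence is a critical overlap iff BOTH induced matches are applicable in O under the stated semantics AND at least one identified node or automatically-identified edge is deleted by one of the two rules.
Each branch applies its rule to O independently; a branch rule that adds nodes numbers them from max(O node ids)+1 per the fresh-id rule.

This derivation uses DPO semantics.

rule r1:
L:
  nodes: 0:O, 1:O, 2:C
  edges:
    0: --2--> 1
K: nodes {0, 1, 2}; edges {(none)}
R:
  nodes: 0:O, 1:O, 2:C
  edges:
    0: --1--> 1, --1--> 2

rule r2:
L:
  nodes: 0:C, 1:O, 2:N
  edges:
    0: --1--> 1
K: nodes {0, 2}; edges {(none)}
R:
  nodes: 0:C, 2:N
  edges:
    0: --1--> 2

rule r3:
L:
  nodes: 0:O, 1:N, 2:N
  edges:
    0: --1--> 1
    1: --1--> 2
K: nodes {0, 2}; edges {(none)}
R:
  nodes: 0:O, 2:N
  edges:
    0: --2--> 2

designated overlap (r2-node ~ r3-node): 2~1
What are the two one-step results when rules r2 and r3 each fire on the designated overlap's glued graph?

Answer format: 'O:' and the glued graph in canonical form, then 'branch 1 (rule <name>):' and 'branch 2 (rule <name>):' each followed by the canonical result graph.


O:
nodes: 0:C, 1:O, 2:N, 3:O, 4:N
edges: (0,1,1); (2,4,1); (3,2,1)
branch 1 (rule r2):
nodes: 0:C, 2:N, 3:O, 4:N
edges: (0,2,1); (2,4,1); (3,2,1)
branch 2 (rule r3):
nodes: 0:C, 1:O, 3:O, 4:N
edges: (0,1,1); (3,4,2)


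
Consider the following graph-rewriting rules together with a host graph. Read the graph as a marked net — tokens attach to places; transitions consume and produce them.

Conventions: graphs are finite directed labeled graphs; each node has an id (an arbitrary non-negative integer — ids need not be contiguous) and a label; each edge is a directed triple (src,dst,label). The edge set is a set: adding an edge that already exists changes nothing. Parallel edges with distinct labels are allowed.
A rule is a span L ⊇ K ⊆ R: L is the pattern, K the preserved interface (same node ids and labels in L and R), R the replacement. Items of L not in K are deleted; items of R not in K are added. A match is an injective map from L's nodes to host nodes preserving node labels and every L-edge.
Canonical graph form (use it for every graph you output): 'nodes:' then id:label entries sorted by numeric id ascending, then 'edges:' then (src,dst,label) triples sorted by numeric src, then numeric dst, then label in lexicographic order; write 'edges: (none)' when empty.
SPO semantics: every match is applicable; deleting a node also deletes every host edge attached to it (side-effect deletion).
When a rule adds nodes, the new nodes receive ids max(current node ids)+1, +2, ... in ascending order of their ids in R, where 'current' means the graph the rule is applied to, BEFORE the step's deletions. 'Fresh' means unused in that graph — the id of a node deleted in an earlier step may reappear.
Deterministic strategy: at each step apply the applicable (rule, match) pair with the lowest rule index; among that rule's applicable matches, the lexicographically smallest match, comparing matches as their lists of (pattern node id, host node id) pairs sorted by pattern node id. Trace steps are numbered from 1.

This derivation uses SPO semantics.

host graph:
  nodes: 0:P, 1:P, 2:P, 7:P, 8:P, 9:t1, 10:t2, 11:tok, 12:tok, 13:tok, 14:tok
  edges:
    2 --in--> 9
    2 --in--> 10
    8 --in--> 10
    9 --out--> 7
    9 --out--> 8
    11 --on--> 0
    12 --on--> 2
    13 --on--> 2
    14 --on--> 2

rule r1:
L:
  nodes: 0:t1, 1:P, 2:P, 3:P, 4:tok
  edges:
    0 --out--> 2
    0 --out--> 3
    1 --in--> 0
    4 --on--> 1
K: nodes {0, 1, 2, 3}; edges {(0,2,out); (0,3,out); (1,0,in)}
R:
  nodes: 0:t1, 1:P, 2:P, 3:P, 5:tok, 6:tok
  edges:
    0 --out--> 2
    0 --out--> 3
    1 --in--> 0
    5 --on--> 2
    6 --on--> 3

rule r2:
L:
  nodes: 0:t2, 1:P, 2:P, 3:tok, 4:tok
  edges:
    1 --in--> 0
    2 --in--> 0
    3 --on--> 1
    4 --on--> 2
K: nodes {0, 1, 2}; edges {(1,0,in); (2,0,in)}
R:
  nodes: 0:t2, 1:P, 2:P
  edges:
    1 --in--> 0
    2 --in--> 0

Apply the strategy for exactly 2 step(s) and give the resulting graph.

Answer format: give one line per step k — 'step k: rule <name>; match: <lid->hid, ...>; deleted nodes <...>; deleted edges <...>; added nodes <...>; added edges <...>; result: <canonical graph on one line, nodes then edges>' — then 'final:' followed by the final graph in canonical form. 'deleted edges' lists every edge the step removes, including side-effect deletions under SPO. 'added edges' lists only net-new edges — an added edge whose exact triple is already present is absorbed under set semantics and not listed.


step 1: rule r1; match: 0->9, 1->2, 2->7, 3->8, 4->12; deleted nodes 12; deleted edges (12,2,on); added nodes 15, 16; added edges (15,7,on); (16,8,on); result: nodes: 0:P, 1:P, 2:P, 7:P, 8:P, 9:t1, 10:t2, 11:tok, 13:tok, 14:tok, 15:tok, 16:tok edges: (2,9,in); (2,10,in); (8,10,in); (9,7,out); (9,8,out); (11,0,on); (13,2,on); (14,2,on); (15,7,on); (16,8,on)
step 2: rule r1; match: 0->9, 1->2, 2->7, 3->8, 4->13; deleted nodes 13; deleted edges (13,2,on); added nodes 17, 18; added edges (17,7,on); (18,8,on); result: nodes: 0:P, 1:P, 2:P, 7:P, 8:P, 9:t1, 10:t2, 11:tok, 14:tok, 15:tok, 16:tok, 17:tok, 18:tok edges: (2,9,in); (2,10,in); (8,10,in); (9,7,out); (9,8,out); (11,0,on); (14,2,on); (15,7,on); (16,8,on); (17,7,on); (18,8,on)
final:
nodes: 0:P, 1:P, 2:P, 7:P, 8:P, 9:t1, 10:t2, 11:tok, 14:tok, 15:tok, 16:tok, 17:tok, 18:tok
edges: (2,9,in); (2,10,in); (8,10,in); (9,7,out); (9,8,out); (11,0,on); (14,2,on); (15,7,on); (16,8,on); (17,7,on); (18,8,on)


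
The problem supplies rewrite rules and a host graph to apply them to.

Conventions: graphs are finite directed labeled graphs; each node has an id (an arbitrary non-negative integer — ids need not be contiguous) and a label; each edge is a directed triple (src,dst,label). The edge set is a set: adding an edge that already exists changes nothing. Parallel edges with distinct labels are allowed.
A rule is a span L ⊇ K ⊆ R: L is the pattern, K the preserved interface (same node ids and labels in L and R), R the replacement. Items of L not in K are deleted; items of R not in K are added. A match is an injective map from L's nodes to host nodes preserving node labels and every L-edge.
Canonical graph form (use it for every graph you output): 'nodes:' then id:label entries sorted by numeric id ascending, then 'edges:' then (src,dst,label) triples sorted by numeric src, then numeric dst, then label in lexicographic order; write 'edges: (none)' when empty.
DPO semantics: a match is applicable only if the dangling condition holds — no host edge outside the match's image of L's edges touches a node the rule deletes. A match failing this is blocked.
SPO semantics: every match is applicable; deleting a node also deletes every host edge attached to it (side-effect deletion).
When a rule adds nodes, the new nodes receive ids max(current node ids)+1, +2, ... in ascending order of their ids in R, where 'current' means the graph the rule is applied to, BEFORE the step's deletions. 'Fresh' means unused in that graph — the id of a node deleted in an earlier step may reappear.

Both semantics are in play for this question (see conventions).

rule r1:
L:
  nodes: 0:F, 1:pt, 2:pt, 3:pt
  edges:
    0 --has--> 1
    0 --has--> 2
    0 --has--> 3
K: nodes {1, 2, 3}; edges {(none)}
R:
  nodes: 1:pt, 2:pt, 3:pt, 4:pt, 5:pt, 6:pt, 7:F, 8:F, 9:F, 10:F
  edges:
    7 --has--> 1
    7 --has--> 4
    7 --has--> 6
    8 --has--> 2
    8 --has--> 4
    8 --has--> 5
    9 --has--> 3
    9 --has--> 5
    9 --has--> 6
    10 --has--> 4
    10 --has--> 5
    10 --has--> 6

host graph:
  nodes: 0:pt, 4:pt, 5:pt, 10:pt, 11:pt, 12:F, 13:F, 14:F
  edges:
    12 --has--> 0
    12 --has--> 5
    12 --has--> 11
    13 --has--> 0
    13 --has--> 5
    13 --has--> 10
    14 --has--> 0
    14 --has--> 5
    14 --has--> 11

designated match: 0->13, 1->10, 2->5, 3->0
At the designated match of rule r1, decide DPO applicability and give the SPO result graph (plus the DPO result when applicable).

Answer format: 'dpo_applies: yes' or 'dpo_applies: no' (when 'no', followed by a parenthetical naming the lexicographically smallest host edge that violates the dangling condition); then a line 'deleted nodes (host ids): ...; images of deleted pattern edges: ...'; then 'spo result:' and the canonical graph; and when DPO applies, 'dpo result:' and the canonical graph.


dpo_applies: yes
deleted nodes (host ids): 13; images of deleted pattern edges: (13,0,has); (13,5,has); (13,10,has)
spo result:
nodes: 0:pt, 4:pt, 5:pt, 10:pt, 11:pt, 12:F, 14:F, 15:pt, 16:pt, 17:pt, 18:F, 19:F, 20:F, 21:F
edges: (12,0,has); (12,5,has); (12,11,has); (14,0,has); (14,5,has); (14,11,has); (18,10,has); (18,15,has); (18,17,has); (19,5,has); (19,15,has); (19,16,has); (20,0,has); (20,16,has); (20,17,has); (21,15,has); (21,16,has); (21,17,has)
dpo result:
nodes: 0:pt, 4:pt, 5:pt, 10:pt, 11:pt, 12:F, 14:F, 15:pt, 16:pt, 17:pt, 18:F, 19:F, 20:F, 21:F
edges: (12,0,has); (12,5,has); (12,11,has); (14,0,has); (14,5,has); (14,11,has); (18,10,has); (18,15,has); (18,17,has); (19,5,has); (19,15,has); (19,16,has); (20,0,has); (20,16,has); (20,17,has); (21,15,has); (21,16,has); (21,17,has)


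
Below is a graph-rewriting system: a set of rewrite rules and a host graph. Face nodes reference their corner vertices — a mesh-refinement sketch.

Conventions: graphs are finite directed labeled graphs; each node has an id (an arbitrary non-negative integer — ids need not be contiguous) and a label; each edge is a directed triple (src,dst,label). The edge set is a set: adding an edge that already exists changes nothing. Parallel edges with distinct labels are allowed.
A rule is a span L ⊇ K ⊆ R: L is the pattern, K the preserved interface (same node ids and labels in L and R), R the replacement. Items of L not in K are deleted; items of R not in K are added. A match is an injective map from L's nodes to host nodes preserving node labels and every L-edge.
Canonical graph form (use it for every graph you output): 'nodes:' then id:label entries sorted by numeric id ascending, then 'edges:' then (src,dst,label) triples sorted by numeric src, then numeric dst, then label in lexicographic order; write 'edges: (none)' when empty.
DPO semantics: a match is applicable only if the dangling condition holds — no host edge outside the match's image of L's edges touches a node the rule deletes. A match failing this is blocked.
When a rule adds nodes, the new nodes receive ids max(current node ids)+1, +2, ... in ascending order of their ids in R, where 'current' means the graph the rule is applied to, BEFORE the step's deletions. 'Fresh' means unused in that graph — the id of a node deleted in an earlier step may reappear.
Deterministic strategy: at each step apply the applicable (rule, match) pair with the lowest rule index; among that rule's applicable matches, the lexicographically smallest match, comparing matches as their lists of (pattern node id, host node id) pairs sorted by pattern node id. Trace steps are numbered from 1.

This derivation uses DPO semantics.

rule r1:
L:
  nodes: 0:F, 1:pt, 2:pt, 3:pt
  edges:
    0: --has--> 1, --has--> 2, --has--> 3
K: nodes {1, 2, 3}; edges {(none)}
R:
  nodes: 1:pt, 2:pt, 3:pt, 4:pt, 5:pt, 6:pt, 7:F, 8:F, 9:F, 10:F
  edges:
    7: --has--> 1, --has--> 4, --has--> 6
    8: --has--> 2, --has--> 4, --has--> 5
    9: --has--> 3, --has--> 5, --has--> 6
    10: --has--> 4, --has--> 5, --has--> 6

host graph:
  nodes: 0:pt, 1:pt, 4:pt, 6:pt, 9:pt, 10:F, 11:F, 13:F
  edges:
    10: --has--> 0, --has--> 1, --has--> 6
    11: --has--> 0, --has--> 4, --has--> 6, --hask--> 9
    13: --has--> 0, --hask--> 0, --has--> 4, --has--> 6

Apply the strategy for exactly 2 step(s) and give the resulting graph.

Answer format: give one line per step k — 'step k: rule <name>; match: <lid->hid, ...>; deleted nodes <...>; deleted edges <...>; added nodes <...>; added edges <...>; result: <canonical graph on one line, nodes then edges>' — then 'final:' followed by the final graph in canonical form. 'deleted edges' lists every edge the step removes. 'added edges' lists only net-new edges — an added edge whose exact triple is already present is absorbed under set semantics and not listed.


step 1: rule r1; match: 0->10, 1->0, 2->1, 3->6; deleted nodes 10; deleted edges (10,0,has); (10,1,has); (10,6,has); added nodes 14, 15, 16, 17, 18, 19, 20; added edges (17,0,has); (17,14,has); (17,16,has); (18,1,has); (18,14,has); (18,15,has); (19,6,has); (19,15,has); (19,16,has); (20,14,has); (20,15,has); (20,16,has); result: nodes: 0:pt, 1:pt, 4:pt, 6:pt, 9:pt, 11:F, 13:F, 14:pt, 15:pt, 16:pt, 17:F, 18:F, 19:F, 20:F edges: (11,0,has); (11,4,has); (11,6,has); (11,9,hask); (13,0,has); (13,0,hask); (13,4,has); (13,6,has); (17,0,has); (17,14,has); (17,16,has); (18,1,has); (18,14,has); (18,15,has); (19,6,has); (19,15,has); (19,16,has); (20,14,has); (20,15,has); (20,16,has)
step 2: rule r1; match: 0->17, 1->0, 2->14, 3->16; deleted nodes 17; deleted edges (17,0,has); (17,14,has); (17,16,has); added nodes 21, 22, 23, 24, 25, 26, 27; added edges (24,0,has); (24,21,has); (24,23,has); (25,14,has); (25,21,has); (25,22,has); (26,16,has); (26,22,has); (26,23,has); (27,21,has); (27,22,has); (27,23,has); result: nodes: 0:pt, 1:pt, 4:pt, 6:pt, 9:pt, 11:F, 13:F, 14:pt, 15:pt, 16:pt, 18:F, 19:F, 20:F, 21:pt, 22:pt, 23:pt, 24:F, 25:F, 26:F, 27:F edges: (11,0,has); (11,4,has); (11,6,has); (11,9,hask); (13,0,has); (13,0,hask); (13,4,has); (13,6,has); (18,1,has); (18,14,has); (18,15,has); (19,6,has); (19,15,has); (19,16,has); (20,14,has); (20,15,has); (20,16,has); (24,0,has); (24,21,has); (24,23,has); (25,14,has); (25,21,has); (25,22,has); (26,16,has); (26,22,has); (26,23,has); (27,21,has); (27,22,has); (27,23,has)
final:
nodes: 0:pt, 1:pt, 4:pt, 6:pt, 9:pt, 11:F, 13:F, 14:pt, 15:pt, 16:pt, 18:F, 19:F, 20:F, 21:pt, 22:pt, 23:pt, 24:F, 25:F, 26:F, 27:F
edges: (11,0,has); (11,4,has); (11,6,has); (11,9,hask); (13,0,has); (13,0,hask); (13,4,has); (13,6,has); (18,1,has); (18,14,has); (18,15,has); (19,6,has); (19,15,has); (19,16,has); (20,14,has); (20,15,has); (20,16,has); (24,0,has); (24,21,has); (24,23,has); (25,14,has); (25,21,has); (25,22,has); (26,16,has); (26,22,has); (26,23,has); (27,21,has); (27,22,has); (27,23,has)
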